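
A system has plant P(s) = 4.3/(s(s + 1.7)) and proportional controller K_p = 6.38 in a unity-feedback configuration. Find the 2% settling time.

The closed-loop denominator s² + 1.7s + 27.43 gives ω_n = √27.43 = 5.238 and ζ = 1.7/(2ω_n) = 0.1623.
2% settling time T_s ≈ 4/(ζω_n) = 4/0.85 = 4.71 s.

T_s ≈ 4.71 s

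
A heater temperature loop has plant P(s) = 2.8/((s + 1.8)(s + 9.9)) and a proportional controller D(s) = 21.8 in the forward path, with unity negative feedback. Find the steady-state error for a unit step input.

The loop is type 0. Static position error constant K_pos = D(0)·P(0) = 21.8·0.1571 = 3.425.
Steady-state error to a unit step: e_ss = 1/(1+K_pos) = 1/4.425 = 0.226.

0.226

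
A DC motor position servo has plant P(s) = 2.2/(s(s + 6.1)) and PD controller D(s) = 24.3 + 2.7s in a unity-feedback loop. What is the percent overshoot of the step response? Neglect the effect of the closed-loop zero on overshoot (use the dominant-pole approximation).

Forward path: (24.3 + 2.7s)·2.2/(s(s+6.1)). The closed-loop characteristic equation is s² + (6.1 + 2.2·2.7)s + 2.2·24.3 = 0.
That is s² + 12.04s + 53.46 = 0, so ω_n = 7.312 rad/s and ζ = 12.04/(2·7.312) = 0.8233.
%OS = 100·exp(−πζ/√(1−ζ²)) = 1.05%.

1.05%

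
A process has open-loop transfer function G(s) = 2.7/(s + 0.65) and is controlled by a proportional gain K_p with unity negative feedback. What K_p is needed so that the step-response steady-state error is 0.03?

For a type-0 loop with proportional control, e_ss = 1/(1 + K_p·G(0)).
G(0) = 4.154. Require 1/(1 + K_p·4.154) = 0.03, so 1 + 4.154·K_p = 33.33.
K_p = (33.33 − 1)/4.154 = 7.78.

K_p = 7.78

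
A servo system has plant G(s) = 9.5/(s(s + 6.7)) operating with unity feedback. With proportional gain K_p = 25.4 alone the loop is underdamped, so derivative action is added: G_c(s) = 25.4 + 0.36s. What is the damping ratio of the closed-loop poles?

Forward path: (25.4 + 0.36s)·9.5/(s(s+6.7)). The closed-loop characteristic equation is s² + (6.7 + 9.5·0.36)s + 9.5·25.4 = 0.
That is s² + 10.12s + 241.3 = 0, so ω_n = 15.53 rad/s and ζ = 10.12/(2·15.53) = 0.3257.

ζ = 0.326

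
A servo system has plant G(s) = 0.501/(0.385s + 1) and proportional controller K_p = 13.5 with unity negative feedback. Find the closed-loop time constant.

Closed loop: T(s) = K_p·G/(1+K_p·G) = 6.763/(0.385s + 1 + 6.763), with pole at s = −(1 + 6.763)/0.385 = −20.16.
Closed-loop time constant τ = 1/20.16 = 0.0496 s.

τ = 0.0496 s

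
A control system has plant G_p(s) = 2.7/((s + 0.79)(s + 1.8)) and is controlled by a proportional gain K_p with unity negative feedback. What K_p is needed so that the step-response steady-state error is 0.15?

The loop is type 0, so e_ss(step) = 1/(1 + K_pos) with K_pos = K_p·G_p(0).
G_p(0) = 1.899. Require 1/(1 + K_p·1.899) = 0.15, so 1 + 1.899·K_p = 6.667.
K_p = (6.667 − 1)/1.899 = 2.98.

K_p = 2.98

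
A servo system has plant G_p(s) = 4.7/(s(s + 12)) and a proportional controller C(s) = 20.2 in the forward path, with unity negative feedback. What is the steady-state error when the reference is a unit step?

0

The open loop C(s)G_p(s) has a pole at the origin (type 1), so the static position error constant is infinite and e_ss = 1/(1+∞) = 0.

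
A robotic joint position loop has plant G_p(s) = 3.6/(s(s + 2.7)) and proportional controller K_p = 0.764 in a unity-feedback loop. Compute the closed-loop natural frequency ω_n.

ω_n = 1.66 rad/s

The closed-loop denominator is s(s+2.7) + 0.764·3.6 = s² + 2.7s + 2.75.
So ω_n² = 2.75 ⇒ ω_n = 1.658 rad/s, and ζ = 2.7/(2ω_n) = 0.814.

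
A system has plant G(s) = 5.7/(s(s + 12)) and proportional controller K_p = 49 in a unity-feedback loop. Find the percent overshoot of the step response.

The closed-loop denominator s² + 12s + 279.3 gives ω_n = √279.3 = 16.71 and ζ = 12/(2ω_n) = 0.359.
%OS = 100·exp(−πζ/√(1−ζ²)) = 100·exp(−π·0.359/√0.8711) = 29.9%.

29.9%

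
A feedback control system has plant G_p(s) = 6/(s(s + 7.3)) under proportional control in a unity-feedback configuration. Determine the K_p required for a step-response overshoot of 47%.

K_p = 40.7

From %OS = 100·exp(−πζ/√(1−ζ²)) = 47%, ζ = −ln(0.47)/√(π²+ln²(0.47)) = 0.2337.
Characteristic equation s² + 7.3s + 6K_p = 0 gives ζ = 7.3/(2√(6K_p)).
Setting ζ = 0.2337: √(6K_p) = 7.3/(2·0.2337) = 15.62, so K_p = 244/6 = 40.7.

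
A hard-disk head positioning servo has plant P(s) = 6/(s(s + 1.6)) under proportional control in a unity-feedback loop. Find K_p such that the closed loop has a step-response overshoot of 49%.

From %OS = 100·exp(−πζ/√(1−ζ²)) = 49%, ζ = −ln(0.49)/√(π²+ln²(0.49)) = 0.2214.
Characteristic equation s² + 1.6s + 6K_p = 0 gives ζ = 1.6/(2√(6K_p)).
Setting ζ = 0.2214: √(6K_p) = 1.6/(2·0.2214) = 3.613, so K_p = 13.05/6 = 2.18.

K_p = 2.18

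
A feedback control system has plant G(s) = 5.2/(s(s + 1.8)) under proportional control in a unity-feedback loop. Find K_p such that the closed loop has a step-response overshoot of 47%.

K_p = 2.85

From %OS = 100·exp(−πζ/√(1−ζ²)) = 47%, ζ = −ln(0.47)/√(π²+ln²(0.47)) = 0.2337.
Characteristic equation s² + 1.8s + 5.2K_p = 0 gives ζ = 1.8/(2√(5.2K_p)).
Setting ζ = 0.2337: √(5.2K_p) = 1.8/(2·0.2337) = 3.851, so K_p = 14.83/5.2 = 2.85.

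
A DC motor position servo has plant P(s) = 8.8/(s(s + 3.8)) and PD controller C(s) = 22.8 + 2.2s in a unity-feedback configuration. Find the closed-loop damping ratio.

Forward path: (22.8 + 2.2s)·8.8/(s(s+3.8)). The closed-loop characteristic equation is s² + (3.8 + 8.8·2.2)s + 8.8·22.8 = 0.
That is s² + 23.16s + 200.6 = 0, so ω_n = 14.16 rad/s and ζ = 23.16/(2·14.16) = 0.8175.

ζ = 0.818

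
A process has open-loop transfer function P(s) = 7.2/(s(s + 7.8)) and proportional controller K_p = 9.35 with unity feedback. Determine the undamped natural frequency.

With unity feedback the closed-loop characteristic equation is s² + 7.8s + 9.35·7.2 = s² + 7.8s + 67.32 = 0.
So ω_n² = 67.32 ⇒ ω_n = 8.205 rad/s, and ζ = 7.8/(2ω_n) = 0.475.

ω_n = 8.2 rad/s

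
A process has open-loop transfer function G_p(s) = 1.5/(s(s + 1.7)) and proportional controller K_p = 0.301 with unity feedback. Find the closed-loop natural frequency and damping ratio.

ω_n = 0.672 rad/s, ζ = 1.26

The closed-loop denominator is s(s+1.7) + 0.301·1.5 = s² + 1.7s + 0.4515.
So ω_n² = 0.4515 ⇒ ω_n = 0.6719 rad/s, and ζ = 1.7/(2ω_n) = 1.26.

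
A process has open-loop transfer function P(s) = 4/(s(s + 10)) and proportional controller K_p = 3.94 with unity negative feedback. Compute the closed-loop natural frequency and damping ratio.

ω_n = 3.97 rad/s, ζ = 1.26

The closed-loop denominator is s(s+10) + 3.94·4 = s² + 10s + 15.76.
Matching s² + 2ζω_n s + ω_n²: ω_n = √15.76 = 3.97 rad/s and 2ζω_n = 10, so ζ = 10/(2·3.97) = 1.26.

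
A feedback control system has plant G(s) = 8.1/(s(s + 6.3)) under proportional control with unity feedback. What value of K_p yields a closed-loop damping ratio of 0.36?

Closed-loop characteristic equation: s² + 6.3s + K_p·8.1 = 0.
So ω_n = √(8.1K_p) and 2ζω_n = 6.3, giving ζ = 6.3/(2√(8.1K_p)).
Setting ζ = 0.36: √(8.1K_p) = 6.3/(2·0.36) = 8.75, so K_p = 76.56/8.1 = 9.45.

K_p = 9.45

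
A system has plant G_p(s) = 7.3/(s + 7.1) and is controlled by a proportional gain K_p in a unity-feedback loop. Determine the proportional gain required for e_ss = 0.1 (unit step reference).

For a type-0 loop with proportional control, e_ss = 1/(1 + K_p·G_p(0)).
G_p(0) = 1.028. Require 1/(1 + K_p·1.028) = 0.1, so 1 + 1.028·K_p = 10.
K_p = (10 − 1)/1.028 = 8.75.

K_p = 8.75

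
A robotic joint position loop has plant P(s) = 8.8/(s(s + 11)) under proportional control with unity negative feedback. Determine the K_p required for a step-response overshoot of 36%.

K_p = 35.9

From %OS = 100·exp(−πζ/√(1−ζ²)) = 36%, ζ = −ln(0.36)/√(π²+ln²(0.36)) = 0.3093.
Characteristic equation s² + 11s + 8.8K_p = 0 gives ζ = 11/(2√(8.8K_p)).
Setting ζ = 0.3093: √(8.8K_p) = 11/(2·0.3093) = 17.78, so K_p = 316.3/8.8 = 35.9.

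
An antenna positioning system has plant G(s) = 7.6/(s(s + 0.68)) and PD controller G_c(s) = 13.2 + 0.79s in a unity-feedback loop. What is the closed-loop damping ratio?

Forward path: (13.2 + 0.79s)·7.6/(s(s+0.68)). The closed-loop characteristic equation is s² + (0.68 + 7.6·0.79)s + 7.6·13.2 = 0.
That is s² + 6.684s + 100.3 = 0, so ω_n = 10.02 rad/s and ζ = 6.684/(2·10.02) = 0.3337.

ζ = 0.334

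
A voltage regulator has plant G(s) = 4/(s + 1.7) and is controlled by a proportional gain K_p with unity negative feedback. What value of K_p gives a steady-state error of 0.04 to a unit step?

Steady-state error for a unit step on this type-0 loop is 1/(1 + K_p·G(0)).
G(0) = 2.353. Require 1/(1 + K_p·2.353) = 0.04, so 1 + 2.353·K_p = 25.
K_p = (25 − 1)/2.353 = 10.2.

K_p = 10.2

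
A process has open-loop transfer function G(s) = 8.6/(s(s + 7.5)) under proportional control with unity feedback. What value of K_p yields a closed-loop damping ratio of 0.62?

Closed-loop characteristic equation: s² + 7.5s + K_p·8.6 = 0.
So ω_n = √(8.6K_p) and 2ζω_n = 7.5, giving ζ = 7.5/(2√(8.6K_p)).
Setting ζ = 0.62: √(8.6K_p) = 7.5/(2·0.62) = 6.048, so K_p = 36.58/8.6 = 4.25.

K_p = 4.25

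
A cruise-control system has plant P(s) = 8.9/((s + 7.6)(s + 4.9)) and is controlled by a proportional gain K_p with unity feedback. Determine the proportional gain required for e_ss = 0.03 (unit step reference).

Steady-state error for a unit step on this type-0 loop is 1/(1 + K_p·P(0)).
P(0) = 0.239. Require 1/(1 + K_p·0.239) = 0.03, so 1 + 0.239·K_p = 33.33.
K_p = (33.33 − 1)/0.239 = 135.

K_p = 135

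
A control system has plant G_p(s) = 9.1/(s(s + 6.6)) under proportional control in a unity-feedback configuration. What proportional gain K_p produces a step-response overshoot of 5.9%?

From %OS = 100·exp(−πζ/√(1−ζ²)) = 5.9%, ζ = −ln(0.059)/√(π²+ln²(0.059)) = 0.6693.
Characteristic equation s² + 6.6s + 9.1K_p = 0 gives ζ = 6.6/(2√(9.1K_p)).
Setting ζ = 0.6693: √(9.1K_p) = 6.6/(2·0.6693) = 4.93, so K_p = 24.31/9.1 = 2.67.

K_p = 2.67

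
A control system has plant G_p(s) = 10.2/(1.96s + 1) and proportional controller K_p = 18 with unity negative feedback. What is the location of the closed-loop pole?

Closed loop: T(s) = K_p·G_p/(1+K_p·G_p) = 183.6/(1.96s + 1 + 183.6), with pole at s = −(1 + 183.6)/1.96 = −94.18.

s = -94.18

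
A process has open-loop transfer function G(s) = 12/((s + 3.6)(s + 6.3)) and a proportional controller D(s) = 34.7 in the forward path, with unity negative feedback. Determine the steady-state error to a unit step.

0.0517

The loop is type 0. Static position error constant K_pos = D(0)·G(0) = 34.7·0.5291 = 18.36.
Steady-state error to a unit step: e_ss = 1/(1+K_pos) = 1/19.36 = 0.0517.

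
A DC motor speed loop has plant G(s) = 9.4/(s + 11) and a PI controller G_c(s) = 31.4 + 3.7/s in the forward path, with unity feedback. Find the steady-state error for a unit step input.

0

The open loop G_c(s)G(s) has a pole at the origin (type 1), so the static position error constant is infinite and e_ss = 1/(1+∞) = 0.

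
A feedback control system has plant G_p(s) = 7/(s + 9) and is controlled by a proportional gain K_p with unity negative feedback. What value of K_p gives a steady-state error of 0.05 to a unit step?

For a type-0 loop with proportional control, e_ss = 1/(1 + K_p·G_p(0)).
G_p(0) = 0.7778. Require 1/(1 + K_p·0.7778) = 0.05, so 1 + 0.7778·K_p = 20.
K_p = (20 − 1)/0.7778 = 24.4.

K_p = 24.4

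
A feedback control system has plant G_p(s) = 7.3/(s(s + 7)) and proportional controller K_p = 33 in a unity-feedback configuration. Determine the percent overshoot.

The closed-loop denominator s² + 7s + 240.9 gives ω_n = √240.9 = 15.52 and ζ = 7/(2ω_n) = 0.2255.
%OS = 100·exp(−πζ/√(1−ζ²)) = 100·exp(−π·0.2255/√0.9491) = 48.3%.

48.3%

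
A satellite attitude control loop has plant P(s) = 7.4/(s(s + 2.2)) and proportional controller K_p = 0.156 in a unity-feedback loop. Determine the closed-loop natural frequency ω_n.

The closed-loop denominator is s(s+2.2) + 0.156·7.4 = s² + 2.2s + 1.154.
Matching s² + 2ζω_n s + ω_n²: ω_n = √1.154 = 1.074 rad/s and 2ζω_n = 2.2, so ζ = 2.2/(2·1.074) = 1.02.

ω_n = 1.07 rad/s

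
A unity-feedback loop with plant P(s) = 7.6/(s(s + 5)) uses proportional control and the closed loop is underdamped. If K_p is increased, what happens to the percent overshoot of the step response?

increase

Characteristic equation s² + 5s + K_p·7.6 = 0: raising K_p raises ω_n while 2ζω_n = 5 is fixed, so ζ falls and overshoot grows.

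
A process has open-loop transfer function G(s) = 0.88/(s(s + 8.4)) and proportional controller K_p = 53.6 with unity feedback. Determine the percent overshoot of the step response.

The closed-loop denominator s² + 8.4s + 47.17 gives ω_n = √47.17 = 6.868 and ζ = 8.4/(2ω_n) = 0.6115.
%OS = 100·exp(−πζ/√(1−ζ²)) = 100·exp(−π·0.6115/√0.626) = 8.82%.

8.82%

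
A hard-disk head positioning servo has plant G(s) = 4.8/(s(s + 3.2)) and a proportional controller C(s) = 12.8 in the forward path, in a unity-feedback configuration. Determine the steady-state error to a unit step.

0

The open loop C(s)G(s) has a pole at the origin (type 1), so the static position error constant is infinite and e_ss = 1/(1+∞) = 0.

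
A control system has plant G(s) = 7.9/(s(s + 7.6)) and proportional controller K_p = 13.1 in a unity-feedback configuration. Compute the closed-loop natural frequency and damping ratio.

With unity feedback the closed-loop characteristic equation is s² + 7.6s + 13.1·7.9 = s² + 7.6s + 103.5 = 0.
So ω_n² = 103.5 ⇒ ω_n = 10.17 rad/s, and ζ = 7.6/(2ω_n) = 0.374.

ω_n = 10.2 rad/s, ζ = 0.374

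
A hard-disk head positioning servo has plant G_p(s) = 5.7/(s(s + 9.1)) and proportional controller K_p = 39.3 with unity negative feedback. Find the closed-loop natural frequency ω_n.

ω_n = 15 rad/s

The closed-loop denominator is s(s+9.1) + 39.3·5.7 = s² + 9.1s + 224.
Matching s² + 2ζω_n s + ω_n²: ω_n = √224 = 14.97 rad/s and 2ζω_n = 9.1, so ζ = 9.1/(2·14.97) = 0.304.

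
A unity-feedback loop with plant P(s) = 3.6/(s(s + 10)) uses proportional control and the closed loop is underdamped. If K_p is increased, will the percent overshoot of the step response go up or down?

increase

Characteristic equation s² + 10s + K_p·3.6 = 0: raising K_p raises ω_n while 2ζω_n = 10 is fixed, so ζ falls and overshoot grows.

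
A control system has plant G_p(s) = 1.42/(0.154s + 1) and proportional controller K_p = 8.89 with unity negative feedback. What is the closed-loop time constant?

τ = 0.0113 s

Closed loop: T(s) = K_p·G_p/(1+K_p·G_p) = 12.62/(0.154s + 1 + 12.62), with pole at s = −(1 + 12.62)/0.154 = −88.47.
Closed-loop time constant τ = 1/88.47 = 0.0113 s.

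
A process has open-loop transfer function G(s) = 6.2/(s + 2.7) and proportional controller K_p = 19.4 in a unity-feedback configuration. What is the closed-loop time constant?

τ = 0.00813 s

Closed-loop transfer function: T(s) = K_p·G(s)/(1 + K_p·G(s)) = 120.3/(s + 2.7 + 120.3) = 120.3/(s + 123).
Time constant τ = 1/123 = 0.00813 s.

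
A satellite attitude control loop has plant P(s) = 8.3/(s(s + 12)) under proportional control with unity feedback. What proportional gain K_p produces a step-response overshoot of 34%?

K_p = 41.1

From %OS = 100·exp(−πζ/√(1−ζ²)) = 34%, ζ = −ln(0.34)/√(π²+ln²(0.34)) = 0.3248.
Characteristic equation s² + 12s + 8.3K_p = 0 gives ζ = 12/(2√(8.3K_p)).
Setting ζ = 0.3248: √(8.3K_p) = 12/(2·0.3248) = 18.47, so K_p = 341.3/8.3 = 41.1.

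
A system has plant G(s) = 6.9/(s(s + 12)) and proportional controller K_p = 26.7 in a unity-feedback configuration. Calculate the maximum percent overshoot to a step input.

21.3%

Closed-loop characteristic equation: s² + 12s + 184.2 = 0, so ω_n = 13.57 rad/s and ζ = 12/(2·13.57) = 0.442.
%OS = 100·exp(−πζ/√(1−ζ²)) = 100·exp(−π·0.442/√0.8046) = 21.3%.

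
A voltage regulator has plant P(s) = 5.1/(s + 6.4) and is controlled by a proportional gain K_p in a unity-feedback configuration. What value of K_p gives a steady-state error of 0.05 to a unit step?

Steady-state error for a unit step on this type-0 loop is 1/(1 + K_p·P(0)).
P(0) = 0.7969. Require 1/(1 + K_p·0.7969) = 0.05, so 1 + 0.7969·K_p = 20.
K_p = (20 − 1)/0.7969 = 23.8.

K_p = 23.8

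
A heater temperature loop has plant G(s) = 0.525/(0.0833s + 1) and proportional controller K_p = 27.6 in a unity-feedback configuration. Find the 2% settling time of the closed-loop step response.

T_s ≈ 0.0215 s

Closed loop: T(s) = K_p·G/(1+K_p·G) = 14.49/(0.0833s + 1 + 14.49), with pole at s = −(1 + 14.49)/0.0833 = −186.
τ = 1/186 = 0.005378 s, so 2% settling time ≈ 4τ = 0.0215 s.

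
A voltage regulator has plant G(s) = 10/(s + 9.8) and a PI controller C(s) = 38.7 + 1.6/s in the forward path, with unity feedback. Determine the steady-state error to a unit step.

The open loop C(s)G(s) has a pole at the origin (type 1), so the static position error constant is infinite and e_ss = 1/(1+∞) = 0.

0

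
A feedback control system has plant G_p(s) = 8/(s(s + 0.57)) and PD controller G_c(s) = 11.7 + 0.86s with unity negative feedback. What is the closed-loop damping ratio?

ζ = 0.385

Forward path: (11.7 + 0.86s)·8/(s(s+0.57)). The closed-loop characteristic equation is s² + (0.57 + 8·0.86)s + 8·11.7 = 0.
That is s² + 7.45s + 93.6 = 0, so ω_n = 9.675 rad/s and ζ = 7.45/(2·9.675) = 0.385.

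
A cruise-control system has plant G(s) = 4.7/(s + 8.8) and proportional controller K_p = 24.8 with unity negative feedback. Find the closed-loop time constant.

Closed-loop transfer function: T(s) = K_p·G(s)/(1 + K_p·G(s)) = 116.6/(s + 8.8 + 116.6) = 116.6/(s + 125.4).
Time constant τ = 1/125.4 = 0.00798 s.

τ = 0.00798 s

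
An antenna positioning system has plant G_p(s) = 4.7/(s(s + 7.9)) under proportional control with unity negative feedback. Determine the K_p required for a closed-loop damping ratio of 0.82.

Closed-loop characteristic equation: s² + 7.9s + K_p·4.7 = 0.
So ω_n = √(4.7K_p) and 2ζω_n = 7.9, giving ζ = 7.9/(2√(4.7K_p)).
Setting ζ = 0.82: √(4.7K_p) = 7.9/(2·0.82) = 4.817, so K_p = 23.2/4.7 = 4.94.

K_p = 4.94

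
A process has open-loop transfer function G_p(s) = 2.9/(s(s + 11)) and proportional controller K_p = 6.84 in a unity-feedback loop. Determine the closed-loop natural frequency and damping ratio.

1 + K_p·G_p(s) = 0 gives s² + 11s + 19.84 = 0.
Matching s² + 2ζω_n s + ω_n²: ω_n = √19.84 = 4.454 rad/s and 2ζω_n = 11, so ζ = 11/(2·4.454) = 1.23.

ω_n = 4.45 rad/s, ζ = 1.23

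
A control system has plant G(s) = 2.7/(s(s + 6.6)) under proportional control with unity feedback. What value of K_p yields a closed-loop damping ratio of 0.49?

Closed-loop characteristic equation: s² + 6.6s + K_p·2.7 = 0.
So ω_n = √(2.7K_p) and 2ζω_n = 6.6, giving ζ = 6.6/(2√(2.7K_p)).
Setting ζ = 0.49: √(2.7K_p) = 6.6/(2·0.49) = 6.735, so K_p = 45.36/2.7 = 16.8.

K_p = 16.8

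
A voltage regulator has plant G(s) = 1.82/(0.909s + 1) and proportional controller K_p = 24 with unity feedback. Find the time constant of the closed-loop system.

τ = 0.0203 s

Closed loop: T(s) = K_p·G/(1+K_p·G) = 43.68/(0.909s + 1 + 43.68), with pole at s = −(1 + 43.68)/0.909 = −49.15.
Closed-loop time constant τ = 1/49.15 = 0.0203 s.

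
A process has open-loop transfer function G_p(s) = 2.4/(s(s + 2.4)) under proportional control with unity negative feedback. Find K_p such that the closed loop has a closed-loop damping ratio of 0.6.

Closed-loop characteristic equation: s² + 2.4s + K_p·2.4 = 0.
So ω_n = √(2.4K_p) and 2ζω_n = 2.4, giving ζ = 2.4/(2√(2.4K_p)).
Setting ζ = 0.6: √(2.4K_p) = 2.4/(2·0.6) = 2, so K_p = 4/2.4 = 1.67.

K_p = 1.67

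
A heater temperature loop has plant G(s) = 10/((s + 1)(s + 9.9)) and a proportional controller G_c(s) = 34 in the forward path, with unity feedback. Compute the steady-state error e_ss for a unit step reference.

The loop is type 0. Static position error constant K_pos = G_c(0)·G(0) = 34·1.01 = 34.34.
Steady-state error to a unit step: e_ss = 1/(1+K_pos) = 1/35.34 = 0.0283.

0.0283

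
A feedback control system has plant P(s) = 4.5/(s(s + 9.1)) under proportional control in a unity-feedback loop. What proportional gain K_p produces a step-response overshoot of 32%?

K_p = 39.6

From %OS = 100·exp(−πζ/√(1−ζ²)) = 32%, ζ = −ln(0.32)/√(π²+ln²(0.32)) = 0.341.
Characteristic equation s² + 9.1s + 4.5K_p = 0 gives ζ = 9.1/(2√(4.5K_p)).
Setting ζ = 0.341: √(4.5K_p) = 9.1/(2·0.341) = 13.34, so K_p = 178.1/4.5 = 39.6.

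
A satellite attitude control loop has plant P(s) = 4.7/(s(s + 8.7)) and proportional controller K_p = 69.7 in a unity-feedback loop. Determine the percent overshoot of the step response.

Closed-loop characteristic equation: s² + 8.7s + 327.6 = 0, so ω_n = 18.1 rad/s and ζ = 8.7/(2·18.1) = 0.2403.
%OS = 100·exp(−πζ/√(1−ζ²)) = 100·exp(−π·0.2403/√0.9422) = 45.9%.

45.9%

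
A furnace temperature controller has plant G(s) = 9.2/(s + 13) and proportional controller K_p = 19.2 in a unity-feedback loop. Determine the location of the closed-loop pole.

s = -189.6

Closed-loop transfer function: T(s) = K_p·G(s)/(1 + K_p·G(s)) = 176.6/(s + 13 + 176.6) = 176.6/(s + 189.6).
The closed-loop pole is at s = −189.6.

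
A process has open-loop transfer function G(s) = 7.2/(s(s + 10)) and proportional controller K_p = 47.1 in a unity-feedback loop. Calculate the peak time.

T_p = 0.177 s

From 1 + K_pG(s) = 0: s² + 10s + 339.1 = 0 ⇒ ω_n = 18.42, ζ = 0.2715.
Damped frequency ω_d = ω_n√(1−ζ²) = 17.72 rad/s, so peak time T_p = π/ω_d = 0.177 s.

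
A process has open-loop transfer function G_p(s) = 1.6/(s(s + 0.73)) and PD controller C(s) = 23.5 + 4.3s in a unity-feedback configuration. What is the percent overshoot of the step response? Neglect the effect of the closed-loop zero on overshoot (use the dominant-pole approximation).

8.32%

Forward path: (23.5 + 4.3s)·1.6/(s(s+0.73)). The closed-loop characteristic equation is s² + (0.73 + 1.6·4.3)s + 1.6·23.5 = 0.
That is s² + 7.61s + 37.6 = 0, so ω_n = 6.132 rad/s and ζ = 7.61/(2·6.132) = 0.6205.
%OS = 100·exp(−πζ/√(1−ζ²)) = 8.32%.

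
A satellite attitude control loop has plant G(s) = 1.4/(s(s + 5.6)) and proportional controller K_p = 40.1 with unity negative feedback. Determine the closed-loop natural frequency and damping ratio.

With unity feedback the closed-loop characteristic equation is s² + 5.6s + 40.1·1.4 = s² + 5.6s + 56.14 = 0.
Matching s² + 2ζω_n s + ω_n²: ω_n = √56.14 = 7.493 rad/s and 2ζω_n = 5.6, so ζ = 5.6/(2·7.493) = 0.374.

ω_n = 7.49 rad/s, ζ = 0.374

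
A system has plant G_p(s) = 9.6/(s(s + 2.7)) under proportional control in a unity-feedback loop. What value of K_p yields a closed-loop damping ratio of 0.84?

K_p = 0.269

Closed-loop characteristic equation: s² + 2.7s + K_p·9.6 = 0.
So ω_n = √(9.6K_p) and 2ζω_n = 2.7, giving ζ = 2.7/(2√(9.6K_p)).
Setting ζ = 0.84: √(9.6K_p) = 2.7/(2·0.84) = 1.607, so K_p = 2.583/9.6 = 0.269.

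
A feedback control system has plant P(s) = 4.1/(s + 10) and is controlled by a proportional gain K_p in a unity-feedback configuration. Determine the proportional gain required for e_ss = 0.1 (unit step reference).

K_p = 22

Steady-state error for a unit step on this type-0 loop is 1/(1 + K_p·P(0)).
P(0) = 0.41. Require 1/(1 + K_p·0.41) = 0.1, so 1 + 0.41·K_p = 10.
K_p = (10 − 1)/0.41 = 22.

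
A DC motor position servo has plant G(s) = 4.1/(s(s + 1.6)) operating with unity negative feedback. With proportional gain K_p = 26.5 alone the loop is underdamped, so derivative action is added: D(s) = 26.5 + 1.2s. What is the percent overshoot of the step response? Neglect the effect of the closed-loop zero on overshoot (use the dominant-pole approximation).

Forward path: (26.5 + 1.2s)·4.1/(s(s+1.6)). The closed-loop characteristic equation is s² + (1.6 + 4.1·1.2)s + 4.1·26.5 = 0.
That is s² + 6.52s + 108.6 = 0, so ω_n = 10.42 rad/s and ζ = 6.52/(2·10.42) = 0.3128.
%OS = 100·exp(−πζ/√(1−ζ²)) = 35.5%.

35.5%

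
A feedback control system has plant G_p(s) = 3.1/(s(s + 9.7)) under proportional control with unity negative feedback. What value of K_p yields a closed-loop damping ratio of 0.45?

Closed-loop characteristic equation: s² + 9.7s + K_p·3.1 = 0.
So ω_n = √(3.1K_p) and 2ζω_n = 9.7, giving ζ = 9.7/(2√(3.1K_p)).
Setting ζ = 0.45: √(3.1K_p) = 9.7/(2·0.45) = 10.78, so K_p = 116.2/3.1 = 37.5.

K_p = 37.5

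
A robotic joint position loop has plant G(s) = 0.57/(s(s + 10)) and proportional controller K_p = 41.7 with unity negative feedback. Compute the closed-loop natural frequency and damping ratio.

ω_n = 4.88 rad/s, ζ = 1.03

With unity feedback the closed-loop characteristic equation is s² + 10s + 41.7·0.57 = s² + 10s + 23.77 = 0.
So ω_n² = 23.77 ⇒ ω_n = 4.875 rad/s, and ζ = 10/(2ω_n) = 1.03.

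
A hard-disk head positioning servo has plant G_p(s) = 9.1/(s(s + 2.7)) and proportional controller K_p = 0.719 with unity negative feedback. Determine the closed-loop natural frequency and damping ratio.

1 + K_p·G_p(s) = 0 gives s² + 2.7s + 6.543 = 0.
Matching s² + 2ζω_n s + ω_n²: ω_n = √6.543 = 2.558 rad/s and 2ζω_n = 2.7, so ζ = 2.7/(2·2.558) = 0.528.

ω_n = 2.56 rad/s, ζ = 0.528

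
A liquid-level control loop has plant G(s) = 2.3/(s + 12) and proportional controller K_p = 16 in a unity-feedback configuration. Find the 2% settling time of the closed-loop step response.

T_s ≈ 0.082 s

Closed-loop transfer function: T(s) = K_p·G(s)/(1 + K_p·G(s)) = 36.8/(s + 12 + 36.8) = 36.8/(s + 48.8).
Time constant τ = 1/48.8 = 0.02049 s, so the 2% settling time is about 4τ = 0.082 s.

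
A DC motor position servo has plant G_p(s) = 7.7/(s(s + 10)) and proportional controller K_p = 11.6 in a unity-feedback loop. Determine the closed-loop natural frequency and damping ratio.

ω_n = 9.45 rad/s, ζ = 0.529

With unity feedback the closed-loop characteristic equation is s² + 10s + 11.6·7.7 = s² + 10s + 89.32 = 0.
Matching s² + 2ζω_n s + ω_n²: ω_n = √89.32 = 9.451 rad/s and 2ζω_n = 10, so ζ = 10/(2·9.451) = 0.529.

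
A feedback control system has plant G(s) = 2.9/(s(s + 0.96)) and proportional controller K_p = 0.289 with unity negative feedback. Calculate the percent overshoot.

The closed-loop denominator s² + 0.96s + 0.8381 gives ω_n = √0.8381 = 0.9155 and ζ = 0.96/(2ω_n) = 0.5243.
%OS = 100·exp(−πζ/√(1−ζ²)) = 100·exp(−π·0.5243/√0.7251) = 14.5%.

14.5%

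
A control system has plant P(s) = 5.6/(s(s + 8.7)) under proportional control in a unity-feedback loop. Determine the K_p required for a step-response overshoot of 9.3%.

From %OS = 100·exp(−πζ/√(1−ζ²)) = 9.3%, ζ = −ln(0.093)/√(π²+ln²(0.093)) = 0.6031.
Characteristic equation s² + 8.7s + 5.6K_p = 0 gives ζ = 8.7/(2√(5.6K_p)).
Setting ζ = 0.6031: √(5.6K_p) = 8.7/(2·0.6031) = 7.213, so K_p = 52.03/5.6 = 9.29.

K_p = 9.29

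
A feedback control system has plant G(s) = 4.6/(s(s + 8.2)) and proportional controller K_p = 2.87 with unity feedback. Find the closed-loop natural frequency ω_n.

The closed-loop denominator is s(s+8.2) + 2.87·4.6 = s² + 8.2s + 13.2.
So ω_n² = 13.2 ⇒ ω_n = 3.633 rad/s, and ζ = 8.2/(2ω_n) = 1.13.

ω_n = 3.63 rad/s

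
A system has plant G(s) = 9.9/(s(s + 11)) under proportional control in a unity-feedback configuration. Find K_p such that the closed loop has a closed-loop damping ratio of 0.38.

K_p = 21.2

Closed-loop characteristic equation: s² + 11s + K_p·9.9 = 0.
So ω_n = √(9.9K_p) and 2ζω_n = 11, giving ζ = 11/(2√(9.9K_p)).
Setting ζ = 0.38: √(9.9K_p) = 11/(2·0.38) = 14.47, so K_p = 209.5/9.9 = 21.2.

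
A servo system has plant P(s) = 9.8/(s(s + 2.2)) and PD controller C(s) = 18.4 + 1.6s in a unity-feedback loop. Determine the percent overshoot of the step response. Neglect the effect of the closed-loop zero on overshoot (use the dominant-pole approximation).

6.06%

Forward path: (18.4 + 1.6s)·9.8/(s(s+2.2)). The closed-loop characteristic equation is s² + (2.2 + 9.8·1.6)s + 9.8·18.4 = 0.
That is s² + 17.88s + 180.3 = 0, so ω_n = 13.43 rad/s and ζ = 17.88/(2·13.43) = 0.6658.
%OS = 100·exp(−πζ/√(1−ζ²)) = 6.06%.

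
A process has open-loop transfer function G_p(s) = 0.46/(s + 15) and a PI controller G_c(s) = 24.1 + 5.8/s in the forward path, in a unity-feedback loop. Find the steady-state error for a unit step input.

0

The open loop G_c(s)G_p(s) has a pole at the origin (type 1), so the static position error constant is infinite and e_ss = 1/(1+∞) = 0.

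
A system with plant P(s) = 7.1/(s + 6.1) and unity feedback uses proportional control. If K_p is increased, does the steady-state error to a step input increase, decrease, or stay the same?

The position error constant K_pos = K_p·P(0) grows with K_p, and e_ss = 1/(1+K_pos) falls.

decrease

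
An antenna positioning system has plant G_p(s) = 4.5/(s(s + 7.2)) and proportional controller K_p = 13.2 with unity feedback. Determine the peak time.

T_p = 0.461 s

From 1 + K_pG_p(s) = 0: s² + 7.2s + 59.4 = 0 ⇒ ω_n = 7.707, ζ = 0.4671.
Damped frequency ω_d = ω_n√(1−ζ²) = 6.815 rad/s, so peak time T_p = π/ω_d = 0.461 s.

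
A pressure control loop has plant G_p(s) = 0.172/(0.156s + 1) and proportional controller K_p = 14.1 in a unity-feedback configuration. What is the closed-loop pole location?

Closed loop: T(s) = K_p·G_p/(1+K_p·G_p) = 2.425/(0.156s + 1 + 2.425), with pole at s = −(1 + 2.425)/0.156 = −21.96.

s = -21.96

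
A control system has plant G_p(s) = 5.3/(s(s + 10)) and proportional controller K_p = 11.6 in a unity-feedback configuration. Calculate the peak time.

T_p = 0.52 s

Closed-loop characteristic equation: s² + 10s + 61.48 = 0, so ω_n = 7.841 rad/s and ζ = 10/(2·7.841) = 0.6377.
Damped frequency ω_d = ω_n√(1−ζ²) = 6.04 rad/s, so peak time T_p = π/ω_d = 0.52 s.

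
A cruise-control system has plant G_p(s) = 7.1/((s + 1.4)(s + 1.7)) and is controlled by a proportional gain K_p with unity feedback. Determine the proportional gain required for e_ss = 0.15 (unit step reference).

K_p = 1.9

For a type-0 loop with proportional control, e_ss = 1/(1 + K_p·G_p(0)).
G_p(0) = 2.983. Require 1/(1 + K_p·2.983) = 0.15, so 1 + 2.983·K_p = 6.667.
K_p = (6.667 − 1)/2.983 = 1.9.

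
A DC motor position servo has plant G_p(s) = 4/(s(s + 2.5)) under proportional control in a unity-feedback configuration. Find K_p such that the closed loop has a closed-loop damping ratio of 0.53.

K_p = 1.39

Closed-loop characteristic equation: s² + 2.5s + K_p·4 = 0.
So ω_n = √(4K_p) and 2ζω_n = 2.5, giving ζ = 2.5/(2√(4K_p)).
Setting ζ = 0.53: √(4K_p) = 2.5/(2·0.53) = 2.358, so K_p = 5.562/4 = 1.39.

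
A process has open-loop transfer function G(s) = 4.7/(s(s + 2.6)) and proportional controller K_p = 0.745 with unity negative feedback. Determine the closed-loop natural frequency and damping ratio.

The closed-loop denominator is s(s+2.6) + 0.745·4.7 = s² + 2.6s + 3.502.
So ω_n² = 3.502 ⇒ ω_n = 1.871 rad/s, and ζ = 2.6/(2ω_n) = 0.695.

ω_n = 1.87 rad/s, ζ = 0.695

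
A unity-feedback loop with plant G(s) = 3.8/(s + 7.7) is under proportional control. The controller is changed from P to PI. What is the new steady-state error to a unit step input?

0

The integrator makes K_pos = lim_{s→0} C(s)G(s) infinite, so e_ss = 1/(1+K_pos) = 0.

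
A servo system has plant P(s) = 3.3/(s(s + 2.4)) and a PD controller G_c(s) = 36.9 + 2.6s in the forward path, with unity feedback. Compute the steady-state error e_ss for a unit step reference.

The open loop G_c(s)P(s) has a pole at the origin (type 1), so the static position error constant is infinite and e_ss = 1/(1+∞) = 0.

0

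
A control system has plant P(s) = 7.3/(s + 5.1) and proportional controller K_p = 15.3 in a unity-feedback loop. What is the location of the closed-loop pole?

Closed-loop transfer function: T(s) = K_p·P(s)/(1 + K_p·P(s)) = 111.7/(s + 5.1 + 111.7) = 111.7/(s + 116.8).
The closed-loop pole is at s = −116.8.

s = -116.8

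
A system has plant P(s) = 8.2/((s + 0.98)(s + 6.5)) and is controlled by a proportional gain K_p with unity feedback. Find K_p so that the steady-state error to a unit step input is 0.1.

Steady-state error for a unit step on this type-0 loop is 1/(1 + K_p·P(0)).
P(0) = 1.287. Require 1/(1 + K_p·1.287) = 0.1, so 1 + 1.287·K_p = 10.
K_p = (10 − 1)/1.287 = 6.99.

K_p = 6.99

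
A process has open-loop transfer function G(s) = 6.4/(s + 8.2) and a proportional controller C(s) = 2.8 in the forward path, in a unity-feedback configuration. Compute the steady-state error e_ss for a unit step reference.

0.314

The loop is type 0. Static position error constant K_pos = C(0)·G(0) = 2.8·0.7805 = 2.185.
Steady-state error to a unit step: e_ss = 1/(1+K_pos) = 1/3.185 = 0.314.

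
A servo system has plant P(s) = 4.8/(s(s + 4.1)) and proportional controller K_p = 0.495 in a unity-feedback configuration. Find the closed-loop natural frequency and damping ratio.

The closed-loop denominator is s(s+4.1) + 0.495·4.8 = s² + 4.1s + 2.376.
So ω_n² = 2.376 ⇒ ω_n = 1.541 rad/s, and ζ = 4.1/(2ω_n) = 1.33.

ω_n = 1.54 rad/s, ζ = 1.33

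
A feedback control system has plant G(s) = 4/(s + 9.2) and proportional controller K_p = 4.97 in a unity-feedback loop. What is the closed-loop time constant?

τ = 0.0344 s

Closed-loop transfer function: T(s) = K_p·G(s)/(1 + K_p·G(s)) = 19.88/(s + 9.2 + 19.88) = 19.88/(s + 29.08).
Time constant τ = 1/29.08 = 0.0344 s.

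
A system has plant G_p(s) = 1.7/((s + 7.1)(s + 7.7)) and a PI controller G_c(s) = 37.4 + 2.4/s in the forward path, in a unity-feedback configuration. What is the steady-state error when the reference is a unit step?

0

The open loop G_c(s)G_p(s) has a pole at the origin (type 1), so the static position error constant is infinite and e_ss = 1/(1+∞) = 0.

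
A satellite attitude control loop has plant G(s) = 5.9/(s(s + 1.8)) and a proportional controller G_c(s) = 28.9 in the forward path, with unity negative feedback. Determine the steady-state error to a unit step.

The open loop G_c(s)G(s) has a pole at the origin (type 1), so the static position error constant is infinite and e_ss = 1/(1+∞) = 0.

0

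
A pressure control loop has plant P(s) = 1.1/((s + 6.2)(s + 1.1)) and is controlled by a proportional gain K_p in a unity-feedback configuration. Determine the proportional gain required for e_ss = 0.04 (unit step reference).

Steady-state error for a unit step on this type-0 loop is 1/(1 + K_p·P(0)).
P(0) = 0.1613. Require 1/(1 + K_p·0.1613) = 0.04, so 1 + 0.1613·K_p = 25.
K_p = (25 − 1)/0.1613 = 149.

K_p = 149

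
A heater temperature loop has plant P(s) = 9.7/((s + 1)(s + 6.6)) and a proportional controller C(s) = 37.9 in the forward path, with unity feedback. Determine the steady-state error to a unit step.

0.0176

The loop is type 0. Static position error constant K_pos = C(0)·P(0) = 37.9·1.47 = 55.7.
Steady-state error to a unit step: e_ss = 1/(1+K_pos) = 1/56.7 = 0.0176.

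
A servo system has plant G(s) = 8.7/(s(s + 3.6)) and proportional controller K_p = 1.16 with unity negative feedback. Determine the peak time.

From 1 + K_pG(s) = 0: s² + 3.6s + 10.09 = 0 ⇒ ω_n = 3.177, ζ = 0.5666.
Damped frequency ω_d = ω_n√(1−ζ²) = 2.618 rad/s, so peak time T_p = π/ω_d = 1.2 s.

T_p = 1.2 s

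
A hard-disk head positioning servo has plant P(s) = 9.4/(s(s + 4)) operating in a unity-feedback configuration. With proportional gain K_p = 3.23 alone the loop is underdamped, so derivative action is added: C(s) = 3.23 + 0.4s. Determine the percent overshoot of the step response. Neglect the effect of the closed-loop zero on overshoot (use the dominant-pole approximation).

Forward path: (3.23 + 0.4s)·9.4/(s(s+4)). The closed-loop characteristic equation is s² + (4 + 9.4·0.4)s + 9.4·3.23 = 0.
That is s² + 7.76s + 30.36 = 0, so ω_n = 5.51 rad/s and ζ = 7.76/(2·5.51) = 0.7042.
%OS = 100·exp(−πζ/√(1−ζ²)) = 4.44%.

4.44%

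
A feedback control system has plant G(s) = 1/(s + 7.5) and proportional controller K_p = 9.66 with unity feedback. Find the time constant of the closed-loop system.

τ = 0.0583 s

Closed-loop transfer function: T(s) = K_p·G(s)/(1 + K_p·G(s)) = 9.66/(s + 7.5 + 9.66) = 9.66/(s + 17.16).
Time constant τ = 1/17.16 = 0.0583 s.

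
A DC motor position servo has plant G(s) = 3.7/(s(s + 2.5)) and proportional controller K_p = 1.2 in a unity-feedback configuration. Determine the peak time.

T_p = 1.85 s

The closed-loop denominator s² + 2.5s + 4.44 gives ω_n = √4.44 = 2.107 and ζ = 2.5/(2ω_n) = 0.5932.
Damped frequency ω_d = ω_n√(1−ζ²) = 1.696 rad/s, so peak time T_p = π/ω_d = 1.85 s.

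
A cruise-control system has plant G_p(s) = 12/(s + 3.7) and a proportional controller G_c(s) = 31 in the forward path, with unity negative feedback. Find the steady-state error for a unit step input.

0.00985

The loop is type 0. Static position error constant K_pos = G_c(0)·G_p(0) = 31·3.243 = 100.5.
Steady-state error to a unit step: e_ss = 1/(1+K_pos) = 1/101.5 = 0.00985.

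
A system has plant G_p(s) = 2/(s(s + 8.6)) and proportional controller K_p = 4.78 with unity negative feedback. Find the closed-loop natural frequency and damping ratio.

ω_n = 3.09 rad/s, ζ = 1.39

1 + K_p·G_p(s) = 0 gives s² + 8.6s + 9.56 = 0.
Matching s² + 2ζω_n s + ω_n²: ω_n = √9.56 = 3.092 rad/s and 2ζω_n = 8.6, so ζ = 8.6/(2·3.092) = 1.39.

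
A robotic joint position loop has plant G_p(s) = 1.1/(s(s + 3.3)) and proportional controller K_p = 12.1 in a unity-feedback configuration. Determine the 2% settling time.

Closed-loop characteristic equation: s² + 3.3s + 13.31 = 0, so ω_n = 3.648 rad/s and ζ = 3.3/(2·3.648) = 0.4523.
2% settling time T_s ≈ 4/(ζω_n) = 4/1.65 = 2.42 s.

T_s ≈ 2.42 s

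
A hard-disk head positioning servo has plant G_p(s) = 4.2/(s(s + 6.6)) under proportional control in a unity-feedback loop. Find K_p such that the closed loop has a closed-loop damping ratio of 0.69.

Closed-loop characteristic equation: s² + 6.6s + K_p·4.2 = 0.
So ω_n = √(4.2K_p) and 2ζω_n = 6.6, giving ζ = 6.6/(2√(4.2K_p)).
Setting ζ = 0.69: √(4.2K_p) = 6.6/(2·0.69) = 4.783, so K_p = 22.87/4.2 = 5.45.

K_p = 5.45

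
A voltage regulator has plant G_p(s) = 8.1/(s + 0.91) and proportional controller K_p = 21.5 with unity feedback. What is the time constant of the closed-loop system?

τ = 0.00571 s

Closed-loop transfer function: T(s) = K_p·G_p(s)/(1 + K_p·G_p(s)) = 174.2/(s + 0.91 + 174.2) = 174.2/(s + 175.1).
Time constant τ = 1/175.1 = 0.00571 s.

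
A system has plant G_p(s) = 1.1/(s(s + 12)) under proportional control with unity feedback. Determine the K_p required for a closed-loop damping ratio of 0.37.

K_p = 239

Closed-loop characteristic equation: s² + 12s + K_p·1.1 = 0.
So ω_n = √(1.1K_p) and 2ζω_n = 12, giving ζ = 12/(2√(1.1K_p)).
Setting ζ = 0.37: √(1.1K_p) = 12/(2·0.37) = 16.22, so K_p = 263/1.1 = 239.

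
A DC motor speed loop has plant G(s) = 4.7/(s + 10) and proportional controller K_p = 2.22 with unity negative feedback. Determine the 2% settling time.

T_s ≈ 0.196 s

Closed-loop transfer function: T(s) = K_p·G(s)/(1 + K_p·G(s)) = 10.43/(s + 10 + 10.43) = 10.43/(s + 20.43).
Time constant τ = 1/20.43 = 0.04894 s, so the 2% settling time is about 4τ = 0.196 s.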